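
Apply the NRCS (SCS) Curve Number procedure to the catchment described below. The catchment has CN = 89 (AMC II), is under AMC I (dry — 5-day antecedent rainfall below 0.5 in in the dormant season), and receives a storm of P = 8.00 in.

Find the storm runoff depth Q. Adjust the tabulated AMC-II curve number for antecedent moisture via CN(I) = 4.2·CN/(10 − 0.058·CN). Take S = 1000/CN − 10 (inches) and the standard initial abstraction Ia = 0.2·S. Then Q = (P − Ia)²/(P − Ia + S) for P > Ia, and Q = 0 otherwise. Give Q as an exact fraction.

Q = 23984738/4521111 in ≈ 5.305 in

Adjust CN=89 to AMC I: 4.2·89/(10 − 0.058·89) → (1869/5) ÷ (2419/500) = 186900/2419 ≈ 77.263
Max retention: S = 1000/(186900/2419) − 10 = 5500/1869 in (≈ 2.943 in)
Initial abstraction Ia = S/5 = (5500/1869)/5 = 1100/1869 ≈ 0.589 in
Excess rainfall: 8.000 − 0.589 = 7.411 in; P > Ia so Q > 0
Runoff Q = (P−Ia)²/(P−Ia+S) = (7.411)²/(7.411+2.943) = 23984738/4521111 ≈ 5.305 in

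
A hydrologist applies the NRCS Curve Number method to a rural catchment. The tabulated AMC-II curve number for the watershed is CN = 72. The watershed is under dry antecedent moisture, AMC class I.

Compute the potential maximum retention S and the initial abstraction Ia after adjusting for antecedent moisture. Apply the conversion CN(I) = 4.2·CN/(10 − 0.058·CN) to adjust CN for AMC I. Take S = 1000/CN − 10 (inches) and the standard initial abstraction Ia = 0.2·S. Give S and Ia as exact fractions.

CN(I) from CN(II)=72: (4.2·72)/(10 − 0.058·72) = 675/13 ≈ 51.923
Max retention: S = 1000/(675/13) − 10 = 250/27 in (≈ 9.259 in)
Ia = 0.2·(250/27) = 50/27 in ≈ 1.852 in

S = 250/27 in ≈ 9.259 in; Ia = 50/27 in ≈ 1.852 in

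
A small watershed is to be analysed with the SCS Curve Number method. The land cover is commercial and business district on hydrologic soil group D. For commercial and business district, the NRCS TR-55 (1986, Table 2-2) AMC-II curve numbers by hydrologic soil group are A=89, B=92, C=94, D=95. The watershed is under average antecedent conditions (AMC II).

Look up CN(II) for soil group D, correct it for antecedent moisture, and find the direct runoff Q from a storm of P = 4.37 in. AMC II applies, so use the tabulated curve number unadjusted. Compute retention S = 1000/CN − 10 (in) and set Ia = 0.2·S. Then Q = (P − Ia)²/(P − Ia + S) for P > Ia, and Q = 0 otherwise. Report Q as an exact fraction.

Q = 65658609/17295700 in ≈ 3.796 in

NRCS table: commercial and business district, soil group D → CN(II) = 95
CN(II) = 95; AMC II needs no correction.
Max retention: S = 1000/95 − 10 = 10/19 in (≈ 0.526 in)
Ia = 0.2·(10/19) = 2/19 in ≈ 0.105 in
Excess rainfall: 4.370 − 0.105 = 4.265 in; P > Ia so Q > 0
Q = (8103/1900)²/((8103/1900) + 10/19) = (65658609/3610000)/(9103/1900) = 65658609/17295700 in ≈ 3.796 in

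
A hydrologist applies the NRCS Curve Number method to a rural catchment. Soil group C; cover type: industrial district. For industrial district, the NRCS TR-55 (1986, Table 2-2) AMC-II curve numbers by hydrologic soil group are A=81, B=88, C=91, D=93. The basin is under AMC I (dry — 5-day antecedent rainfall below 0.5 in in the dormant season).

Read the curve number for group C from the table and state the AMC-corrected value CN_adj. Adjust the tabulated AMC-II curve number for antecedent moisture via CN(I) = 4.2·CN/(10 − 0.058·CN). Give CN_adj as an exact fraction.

CN_adj = 63700/787 ≈ 80.940

NRCS table: industrial district, soil group C → CN(II) = 91
Dry (AMC I): CN(I) = 4.2·91/(10 − 0.058·91) = (1911/5)/(2361/500) = 63700/787 ≈ 80.940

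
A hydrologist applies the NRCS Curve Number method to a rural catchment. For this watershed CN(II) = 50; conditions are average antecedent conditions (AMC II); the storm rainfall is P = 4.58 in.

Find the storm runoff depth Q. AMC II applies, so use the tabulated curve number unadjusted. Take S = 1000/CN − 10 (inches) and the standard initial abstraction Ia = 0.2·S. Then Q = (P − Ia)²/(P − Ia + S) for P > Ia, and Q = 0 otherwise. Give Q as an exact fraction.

Q = 16641/31450 in ≈ 0.529 in

AMC II — tabulated CN = 50 applies directly.
S = 1000/50 − 10 = 10 in ≈ 10.000 in
Initial abstraction Ia = S/5 = 10/5 = 2 ≈ 2.000 in
P − Ia = 4.580 − 2.000 = 129/50 ≈ 2.580 in (> 0, runoff occurs)
Q = (129/50)²/((129/50) + 10) = (16641/2500)/(629/50) = 16641/31450 in ≈ 0.529 in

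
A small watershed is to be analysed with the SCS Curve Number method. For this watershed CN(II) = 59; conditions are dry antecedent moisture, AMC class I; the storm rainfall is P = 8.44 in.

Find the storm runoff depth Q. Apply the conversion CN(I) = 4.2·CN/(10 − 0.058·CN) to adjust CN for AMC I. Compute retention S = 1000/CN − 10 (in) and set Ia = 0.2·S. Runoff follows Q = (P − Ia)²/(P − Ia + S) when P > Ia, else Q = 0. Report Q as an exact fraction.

Q = 25258427041/20797513275 in ≈ 1.214 in

Adjust CN=59 to AMC I: 4.2·59/(10 − 0.058·59) → (1239/5) ÷ (3289/500) = 123900/3289 ≈ 37.671
Max retention: S = 1000/(123900/3289) − 10 = 20500/1239 in (≈ 16.546 in)
Initial abstraction Ia = S/5 = (20500/1239)/5 = 4100/1239 ≈ 3.309 in
Excess rainfall: 8.440 − 3.309 = 5.131 in; P > Ia so Q > 0
Q: (158929/30975)² ÷ (671429/30975) = 25258427041/20797513275 in (≈ 1.214 in)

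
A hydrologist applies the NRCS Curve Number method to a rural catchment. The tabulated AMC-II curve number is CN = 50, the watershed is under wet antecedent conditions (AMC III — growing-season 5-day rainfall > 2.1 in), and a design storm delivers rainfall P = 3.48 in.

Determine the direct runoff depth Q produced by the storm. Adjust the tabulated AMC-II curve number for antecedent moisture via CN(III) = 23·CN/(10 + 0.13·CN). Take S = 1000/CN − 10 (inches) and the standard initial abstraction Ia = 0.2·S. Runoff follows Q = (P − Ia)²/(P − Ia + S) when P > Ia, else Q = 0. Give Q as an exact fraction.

Q = 2253001/2300575 in ≈ 0.979 in

CN(III) from CN(II)=50: (23·50)/(10 + 0.13·50) = 2300/33 ≈ 69.697
S = 1000/(2300/33) − 10 = 100/23 in ≈ 4.348 in
Ia = 0.2S: 0.2·4.348 = 0.870 in (exactly 20/23)
P − Ia = 3.480 − 0.870 = 1501/575 ≈ 2.610 in (> 0, runoff occurs)
Q: (1501/575)² ÷ (4001/575) = 2253001/2300575 in (≈ 0.979 in)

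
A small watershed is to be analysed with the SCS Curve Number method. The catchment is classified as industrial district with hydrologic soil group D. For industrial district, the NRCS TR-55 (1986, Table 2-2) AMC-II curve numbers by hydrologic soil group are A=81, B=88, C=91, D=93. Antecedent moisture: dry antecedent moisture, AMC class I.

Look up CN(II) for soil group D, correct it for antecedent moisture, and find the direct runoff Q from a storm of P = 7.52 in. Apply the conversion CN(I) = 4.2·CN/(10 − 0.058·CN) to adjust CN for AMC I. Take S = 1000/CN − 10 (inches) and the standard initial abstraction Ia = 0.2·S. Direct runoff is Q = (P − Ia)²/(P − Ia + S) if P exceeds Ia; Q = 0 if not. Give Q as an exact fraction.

NRCS table: industrial district, soil group D → CN(II) = 93
CN(I) from CN(II)=93: (4.2·93)/(10 − 0.058·93) = 27900/329 ≈ 84.802
Retention S: 1000/CN − 10 with CN=84.802 → S = 500/279 ≈ 1.792 in
Ia = 0.2·(500/279) = 100/279 in ≈ 0.358 in
Since P=7.520 > Ia=0.358: effective rainfall P−Ia = 49952/6975 in
Q: (49952/6975)² ÷ (62452/6975) = 623800576/108900675 in (≈ 5.728 in)

Q = 623800576/108900675 in ≈ 5.728 in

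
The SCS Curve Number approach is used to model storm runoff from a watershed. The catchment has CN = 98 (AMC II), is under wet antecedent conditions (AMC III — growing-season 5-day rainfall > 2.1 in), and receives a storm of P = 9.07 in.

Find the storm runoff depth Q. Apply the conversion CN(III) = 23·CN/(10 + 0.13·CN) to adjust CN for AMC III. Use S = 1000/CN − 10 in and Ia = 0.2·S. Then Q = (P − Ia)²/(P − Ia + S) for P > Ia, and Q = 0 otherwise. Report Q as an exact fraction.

Adjust CN=98 to AMC III: 23·98/(10 + 0.13·98) → 2254 ÷ (1137/50) = 112700/1137 ≈ 99.120
S = 1000/(112700/1137) − 10 = 100/1127 in ≈ 0.089 in
Ia = 0.2·(100/1127) = 20/1127 in ≈ 0.018 in
Since P=9.070 > Ia=0.018: effective rainfall P−Ia = 1020189/112700 in
Runoff Q = (P−Ia)²/(P−Ia+S) = (9.052)²/(9.052+0.089) = 1040785595721/116102300300 ≈ 8.964 in

Q = 1040785595721/116102300300 in ≈ 8.964 in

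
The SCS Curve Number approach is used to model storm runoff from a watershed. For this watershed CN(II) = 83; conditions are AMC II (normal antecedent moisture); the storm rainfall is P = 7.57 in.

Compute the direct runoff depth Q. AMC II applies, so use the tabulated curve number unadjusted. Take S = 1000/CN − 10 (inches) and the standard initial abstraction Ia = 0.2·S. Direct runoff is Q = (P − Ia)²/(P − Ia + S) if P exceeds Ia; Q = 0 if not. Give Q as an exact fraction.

Q = 3532043761/634377300 in ≈ 5.568 in

Average conditions: CN = 83 (no AMC adjustment).
Max retention: S = 1000/83 − 10 = 170/83 in (≈ 2.048 in)
Ia = 0.2·(170/83) = 34/83 in ≈ 0.410 in
P − Ia = 7.570 − 0.410 = 59431/8300 ≈ 7.160 in (> 0, runoff occurs)
Q: (59431/8300)² ÷ (76431/8300) = 3532043761/634377300 in (≈ 5.568 in)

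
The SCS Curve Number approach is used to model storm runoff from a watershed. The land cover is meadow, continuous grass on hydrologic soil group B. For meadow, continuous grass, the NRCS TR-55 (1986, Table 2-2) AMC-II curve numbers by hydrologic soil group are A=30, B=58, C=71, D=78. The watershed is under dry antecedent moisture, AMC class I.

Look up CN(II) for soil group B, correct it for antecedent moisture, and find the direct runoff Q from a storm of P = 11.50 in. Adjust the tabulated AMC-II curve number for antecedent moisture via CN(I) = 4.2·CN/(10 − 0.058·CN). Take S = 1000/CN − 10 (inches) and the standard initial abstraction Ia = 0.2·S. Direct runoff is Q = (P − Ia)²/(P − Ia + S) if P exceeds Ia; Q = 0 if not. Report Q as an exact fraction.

Q = 218089/85086 in ≈ 2.563 in

NRCS table: meadow, continuous grass, soil group B → CN(II) = 58
CN(I) from CN(II)=58: (4.2·58)/(10 − 0.058·58) = 2900/79 ≈ 36.709
S = 1000/(2900/79) − 10 = 500/29 in ≈ 17.241 in
Ia = 0.2S: 0.2·17.241 = 3.448 in (exactly 100/29)
Excess rainfall: 11.500 − 3.448 = 8.052 in; P > Ia so Q > 0
Q = (467/58)²/((467/58) + 500/29) = (218089/3364)/(1467/58) = 218089/85086 in ≈ 2.563 in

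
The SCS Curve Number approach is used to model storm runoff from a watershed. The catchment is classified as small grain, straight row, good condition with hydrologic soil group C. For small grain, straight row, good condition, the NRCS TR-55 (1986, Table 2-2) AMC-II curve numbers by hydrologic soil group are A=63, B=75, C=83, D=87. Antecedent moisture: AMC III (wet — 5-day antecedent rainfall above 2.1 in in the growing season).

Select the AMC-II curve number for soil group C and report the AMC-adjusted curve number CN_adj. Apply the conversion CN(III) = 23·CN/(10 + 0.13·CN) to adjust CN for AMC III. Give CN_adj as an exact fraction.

CN_adj = 190900/2079 ≈ 91.823

NRCS table: small grain, straight row, good condition, soil group C → CN(II) = 83
Wet (AMC III): CN(III) = 23·83/(10 + 0.13·83) = 1909/(2079/100) = 190900/2079 ≈ 91.823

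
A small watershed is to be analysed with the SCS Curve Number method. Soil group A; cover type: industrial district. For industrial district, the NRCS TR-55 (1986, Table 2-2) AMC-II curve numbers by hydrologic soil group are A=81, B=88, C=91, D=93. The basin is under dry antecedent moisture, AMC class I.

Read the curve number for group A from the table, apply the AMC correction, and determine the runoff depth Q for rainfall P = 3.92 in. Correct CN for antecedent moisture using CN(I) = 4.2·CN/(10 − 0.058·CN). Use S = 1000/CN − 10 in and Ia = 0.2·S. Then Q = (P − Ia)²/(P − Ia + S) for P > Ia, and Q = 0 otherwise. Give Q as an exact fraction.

Q = 7104081602/7584291225 in ≈ 0.937 in

NRCS table: industrial district, soil group A → CN(II) = 81
Adjust CN=81 to AMC I: 4.2·81/(10 − 0.058·81) → (1701/5) ÷ (2651/500) = 170100/2651 ≈ 64.164
Retention S: 1000/CN − 10 with CN=64.164 → S = 9500/1701 ≈ 5.585 in
Initial abstraction Ia = S/5 = (9500/1701)/5 = 1900/1701 ≈ 1.117 in
P − Ia = 3.920 − 1.117 = 119198/42525 ≈ 2.803 in (> 0, runoff occurs)
Q = (119198/42525)²/((119198/42525) + 9500/1701) = (14208163204/1808375625)/(356698/42525) = 7104081602/7584291225 in ≈ 0.937 in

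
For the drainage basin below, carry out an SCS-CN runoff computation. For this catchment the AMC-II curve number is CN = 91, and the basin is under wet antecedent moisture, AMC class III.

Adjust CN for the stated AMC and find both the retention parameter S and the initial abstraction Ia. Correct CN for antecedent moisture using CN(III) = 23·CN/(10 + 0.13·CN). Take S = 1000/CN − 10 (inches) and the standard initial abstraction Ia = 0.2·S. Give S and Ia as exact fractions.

CN(III) from CN(II)=91: (23·91)/(10 + 0.13·91) = 209300/2183 ≈ 95.877
S = 1000/(209300/2183) − 10 = 900/2093 in ≈ 0.430 in
Ia = 0.2S: 0.2·0.430 = 0.086 in (exactly 180/2093)

S = 900/2093 in ≈ 0.430 in; Ia = 180/2093 in ≈ 0.086 in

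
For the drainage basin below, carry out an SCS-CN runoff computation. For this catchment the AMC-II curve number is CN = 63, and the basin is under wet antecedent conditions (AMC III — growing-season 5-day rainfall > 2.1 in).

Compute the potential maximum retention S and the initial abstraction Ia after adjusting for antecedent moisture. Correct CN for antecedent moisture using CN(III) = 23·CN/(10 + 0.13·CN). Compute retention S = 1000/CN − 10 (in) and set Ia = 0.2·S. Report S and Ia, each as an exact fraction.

S = 3700/1449 in ≈ 2.553 in; Ia = 740/1449 in ≈ 0.511 in

Wet (AMC III): CN(III) = 23·63/(10 + 0.13·63) = 1449/(1819/100) = 144900/1819 ≈ 79.659
Max retention: S = 1000/(144900/1819) − 10 = 3700/1449 in (≈ 2.553 in)
Ia = 0.2S: 0.2·2.553 = 0.511 in (exactly 740/1449)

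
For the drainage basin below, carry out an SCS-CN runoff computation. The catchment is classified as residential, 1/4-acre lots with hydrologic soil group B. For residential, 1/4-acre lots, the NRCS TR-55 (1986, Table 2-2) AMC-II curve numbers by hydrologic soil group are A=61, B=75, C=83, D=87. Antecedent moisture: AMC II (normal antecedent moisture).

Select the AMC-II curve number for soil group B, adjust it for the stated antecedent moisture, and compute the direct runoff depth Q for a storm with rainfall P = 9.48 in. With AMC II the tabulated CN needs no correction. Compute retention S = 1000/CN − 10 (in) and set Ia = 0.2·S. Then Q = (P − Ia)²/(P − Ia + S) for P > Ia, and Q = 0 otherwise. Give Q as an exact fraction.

NRCS table: residential, 1/4-acre lots, soil group B → CN(II) = 75
Average conditions: CN = 75 (no AMC adjustment).
Retention S: 1000/CN − 10 with CN=75.000 → S = 10/3 ≈ 3.333 in
Ia = 0.2·(10/3) = 2/3 in ≈ 0.667 in
Excess rainfall: 9.480 − 0.667 = 8.813 in; P > Ia so Q > 0
Runoff Q = (P−Ia)²/(P−Ia+S) = (8.813)²/(8.813+3.333) = 436921/68325 ≈ 6.395 in

Q = 436921/68325 in ≈ 6.395 in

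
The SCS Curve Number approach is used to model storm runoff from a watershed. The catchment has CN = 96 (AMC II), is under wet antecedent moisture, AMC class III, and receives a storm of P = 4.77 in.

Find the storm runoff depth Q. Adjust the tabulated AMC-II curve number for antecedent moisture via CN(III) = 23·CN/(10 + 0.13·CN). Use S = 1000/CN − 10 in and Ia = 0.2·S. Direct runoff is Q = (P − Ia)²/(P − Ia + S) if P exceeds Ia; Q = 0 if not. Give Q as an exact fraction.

Adjust CN=96 to AMC III: 23·96/(10 + 0.13·96) → 2208 ÷ (562/25) = 27600/281 ≈ 98.221
Max retention: S = 1000/(27600/281) − 10 = 25/138 in (≈ 0.181 in)
Initial abstraction Ia = S/5 = (25/138)/5 = 5/138 ≈ 0.036 in
Excess rainfall: 4.770 − 0.036 = 4.734 in; P > Ia so Q > 0
Q = (32663/6900)²/((32663/6900) + 25/138) = (1066871569/47610000)/(33913/6900) = 1066871569/233999700 in ≈ 4.559 in

Q = 1066871569/233999700 in ≈ 4.559 in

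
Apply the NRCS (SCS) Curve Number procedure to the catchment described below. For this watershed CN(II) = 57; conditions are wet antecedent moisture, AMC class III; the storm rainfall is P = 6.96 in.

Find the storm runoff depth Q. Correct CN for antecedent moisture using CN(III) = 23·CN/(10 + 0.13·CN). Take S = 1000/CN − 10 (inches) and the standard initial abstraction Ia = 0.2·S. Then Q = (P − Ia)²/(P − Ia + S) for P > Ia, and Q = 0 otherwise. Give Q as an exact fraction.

Q = 21344672498/5147543175 in ≈ 4.147 in

Wet (AMC III): CN(III) = 23·57/(10 + 0.13·57) = 1311/(1741/100) = 131100/1741 ≈ 75.302
S = 1000/(131100/1741) − 10 = 4300/1311 in ≈ 3.280 in
Initial abstraction Ia = S/5 = (4300/1311)/5 = 860/1311 ≈ 0.656 in
P − Ia = 6.960 − 0.656 = 206614/32775 ≈ 6.304 in (> 0, runoff occurs)
Q: (206614/32775)² ÷ (314114/32775) = 21344672498/5147543175 in (≈ 4.147 in)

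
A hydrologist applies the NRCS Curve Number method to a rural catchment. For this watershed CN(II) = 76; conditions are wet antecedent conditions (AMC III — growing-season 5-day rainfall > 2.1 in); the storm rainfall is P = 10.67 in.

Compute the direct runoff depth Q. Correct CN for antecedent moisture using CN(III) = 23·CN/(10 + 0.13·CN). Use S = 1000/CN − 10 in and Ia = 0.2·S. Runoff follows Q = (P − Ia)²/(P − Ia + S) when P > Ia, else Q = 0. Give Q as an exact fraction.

CN(III) from CN(II)=76: (23·76)/(10 + 0.13·76) = 43700/497 ≈ 87.928
Retention S: 1000/CN − 10 with CN=87.928 → S = 600/437 ≈ 1.373 in
Ia = 0.2S: 0.2·1.373 = 0.275 in (exactly 120/437)
Excess rainfall: 10.670 − 0.275 = 10.395 in; P > Ia so Q > 0
Q = (454279/43700)²/((454279/43700) + 600/437) = (206369409841/1909690000)/(514279/43700) = 206369409841/22473992300 in ≈ 9.183 in

Q = 206369409841/22473992300 in ≈ 9.183 in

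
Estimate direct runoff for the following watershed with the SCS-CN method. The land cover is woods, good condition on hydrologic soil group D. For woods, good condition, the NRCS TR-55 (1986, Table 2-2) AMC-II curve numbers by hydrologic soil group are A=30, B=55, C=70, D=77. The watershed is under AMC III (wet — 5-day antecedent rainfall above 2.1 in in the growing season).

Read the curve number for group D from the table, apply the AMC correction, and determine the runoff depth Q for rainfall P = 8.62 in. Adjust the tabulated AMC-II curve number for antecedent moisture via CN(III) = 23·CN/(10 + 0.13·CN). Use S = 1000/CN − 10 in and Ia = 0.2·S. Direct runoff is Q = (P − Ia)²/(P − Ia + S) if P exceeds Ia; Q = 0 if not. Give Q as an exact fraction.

Q = 1036002969/143169950 in ≈ 7.236 in

NRCS table: woods, good condition, soil group D → CN(II) = 77
Adjust CN=77 to AMC III: 23·77/(10 + 0.13·77) → 1771 ÷ (2001/100) = 7700/87 ≈ 88.506
Max retention: S = 1000/(7700/87) − 10 = 100/77 in (≈ 1.299 in)
Initial abstraction Ia = S/5 = (100/77)/5 = 20/77 ≈ 0.260 in
Since P=8.620 > Ia=0.260: effective rainfall P−Ia = 32187/3850 in
Runoff Q = (P−Ia)²/(P−Ia+S) = (8.360)²/(8.360+1.299) = 1036002969/143169950 ≈ 7.236 in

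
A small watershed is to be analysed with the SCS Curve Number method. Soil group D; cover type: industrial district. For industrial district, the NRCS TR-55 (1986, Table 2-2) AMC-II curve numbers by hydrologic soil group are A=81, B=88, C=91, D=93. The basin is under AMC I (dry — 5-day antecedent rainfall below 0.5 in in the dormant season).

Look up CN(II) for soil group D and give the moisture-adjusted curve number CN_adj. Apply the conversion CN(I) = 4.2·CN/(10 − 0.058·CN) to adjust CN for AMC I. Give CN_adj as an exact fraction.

CN_adj = 27900/329 ≈ 84.802

NRCS table: industrial district, soil group D → CN(II) = 93
Adjust CN=93 to AMC I: 4.2·93/(10 − 0.058·93) → (1953/5) ÷ (2303/500) = 27900/329 ≈ 84.802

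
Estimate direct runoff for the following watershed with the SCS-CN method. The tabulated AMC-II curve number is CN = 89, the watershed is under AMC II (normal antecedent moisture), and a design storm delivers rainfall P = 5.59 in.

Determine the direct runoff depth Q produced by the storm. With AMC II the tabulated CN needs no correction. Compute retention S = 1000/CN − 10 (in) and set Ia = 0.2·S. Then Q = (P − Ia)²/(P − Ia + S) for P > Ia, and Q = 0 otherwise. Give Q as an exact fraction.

AMC II — tabulated CN = 89 applies directly.
Retention S: 1000/CN − 10 with CN=89.000 → S = 110/89 ≈ 1.236 in
Initial abstraction Ia = S/5 = (110/89)/5 = 22/89 ≈ 0.247 in
Excess rainfall: 5.590 − 0.247 = 5.343 in; P > Ia so Q > 0
Q = (47551/8900)²/((47551/8900) + 110/89) = (2261097601/79210000)/(58551/8900) = 2261097601/521103900 in ≈ 4.339 in

Q = 2261097601/521103900 in ≈ 4.339 in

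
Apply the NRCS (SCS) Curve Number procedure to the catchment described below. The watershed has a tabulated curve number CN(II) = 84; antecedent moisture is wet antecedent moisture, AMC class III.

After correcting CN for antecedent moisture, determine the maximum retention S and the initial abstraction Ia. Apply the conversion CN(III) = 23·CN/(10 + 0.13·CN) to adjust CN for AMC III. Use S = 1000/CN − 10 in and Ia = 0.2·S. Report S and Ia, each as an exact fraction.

CN(III) from CN(II)=84: (23·84)/(10 + 0.13·84) = 48300/523 ≈ 92.352
S = 1000/(48300/523) − 10 = 400/483 in ≈ 0.828 in
Initial abstraction Ia = S/5 = (400/483)/5 = 80/483 ≈ 0.166 in

S = 400/483 in ≈ 0.828 in; Ia = 80/483 in ≈ 0.166 in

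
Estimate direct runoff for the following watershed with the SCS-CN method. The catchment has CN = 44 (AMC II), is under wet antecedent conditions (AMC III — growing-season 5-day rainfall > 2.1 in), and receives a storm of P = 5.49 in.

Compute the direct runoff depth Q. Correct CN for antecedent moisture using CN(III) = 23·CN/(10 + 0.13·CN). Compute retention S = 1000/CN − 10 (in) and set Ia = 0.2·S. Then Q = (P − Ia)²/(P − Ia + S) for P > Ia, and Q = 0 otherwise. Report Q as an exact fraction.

Q = 12298144609/6347694100 in ≈ 1.937 in

Adjust CN=44 to AMC III: 23·44/(10 + 0.13·44) → 1012 ÷ (393/25) = 25300/393 ≈ 64.377
Max retention: S = 1000/(25300/393) − 10 = 1400/253 in (≈ 5.534 in)
Ia = 0.2S: 0.2·5.534 = 1.107 in (exactly 280/253)
Since P=5.490 > Ia=1.107: effective rainfall P−Ia = 110897/25300 in
Q = (110897/25300)²/((110897/25300) + 1400/253) = (12298144609/640090000)/(250897/25300) = 12298144609/6347694100 in ≈ 1.937 in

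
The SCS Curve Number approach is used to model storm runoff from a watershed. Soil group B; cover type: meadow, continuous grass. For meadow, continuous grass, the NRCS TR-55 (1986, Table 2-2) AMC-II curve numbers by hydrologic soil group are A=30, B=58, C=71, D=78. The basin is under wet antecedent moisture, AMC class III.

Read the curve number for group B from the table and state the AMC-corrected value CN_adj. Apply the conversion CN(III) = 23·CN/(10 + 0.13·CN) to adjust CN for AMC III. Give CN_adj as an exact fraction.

NRCS table: meadow, continuous grass, soil group B → CN(II) = 58
Wet (AMC III): CN(III) = 23·58/(10 + 0.13·58) = 1334/(877/50) = 66700/877 ≈ 76.055

CN_adj = 66700/877 ≈ 76.055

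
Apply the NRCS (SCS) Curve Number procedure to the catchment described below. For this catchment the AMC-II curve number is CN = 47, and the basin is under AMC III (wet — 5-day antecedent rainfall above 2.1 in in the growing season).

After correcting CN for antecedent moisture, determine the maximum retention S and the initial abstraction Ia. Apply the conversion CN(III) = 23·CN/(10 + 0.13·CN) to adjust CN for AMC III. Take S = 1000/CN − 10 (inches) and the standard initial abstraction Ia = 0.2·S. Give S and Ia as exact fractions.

Adjust CN=47 to AMC III: 23·47/(10 + 0.13·47) → 1081 ÷ (1611/100) = 108100/1611 ≈ 67.101
Max retention: S = 1000/(108100/1611) − 10 = 5300/1081 in (≈ 4.903 in)
Initial abstraction Ia = S/5 = (5300/1081)/5 = 1060/1081 ≈ 0.981 in

S = 5300/1081 in ≈ 4.903 in; Ia = 1060/1081 in ≈ 0.981 in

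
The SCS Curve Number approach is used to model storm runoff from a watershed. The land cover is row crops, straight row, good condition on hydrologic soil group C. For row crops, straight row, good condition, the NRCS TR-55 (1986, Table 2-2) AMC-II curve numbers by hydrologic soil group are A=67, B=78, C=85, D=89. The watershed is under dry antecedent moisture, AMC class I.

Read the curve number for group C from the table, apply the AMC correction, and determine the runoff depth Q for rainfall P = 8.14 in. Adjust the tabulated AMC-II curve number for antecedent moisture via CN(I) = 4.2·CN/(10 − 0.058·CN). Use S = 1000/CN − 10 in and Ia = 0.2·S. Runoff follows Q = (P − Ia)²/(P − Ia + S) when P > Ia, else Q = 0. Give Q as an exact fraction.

NRCS table: row crops, straight row, good condition, soil group C → CN(II) = 85
Adjust CN=85 to AMC I: 4.2·85/(10 − 0.058·85) → 357 ÷ (507/100) = 11900/169 ≈ 70.414
Max retention: S = 1000/(11900/169) − 10 = 500/119 in (≈ 4.202 in)
Ia = 0.2S: 0.2·4.202 = 0.840 in (exactly 100/119)
Excess rainfall: 8.140 − 0.840 = 7.300 in; P > Ia so Q > 0
Runoff Q = (P−Ia)²/(P−Ia+S) = (7.300)²/(7.300+4.202) = 1886425489/407176350 ≈ 4.633 in

Q = 1886425489/407176350 in ≈ 4.633 in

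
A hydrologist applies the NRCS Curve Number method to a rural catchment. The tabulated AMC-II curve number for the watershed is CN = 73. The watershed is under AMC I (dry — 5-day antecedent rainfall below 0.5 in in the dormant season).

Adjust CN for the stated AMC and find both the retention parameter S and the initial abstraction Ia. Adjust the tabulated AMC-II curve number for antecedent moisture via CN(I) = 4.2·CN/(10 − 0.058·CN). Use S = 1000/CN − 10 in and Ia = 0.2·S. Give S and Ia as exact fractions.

Adjust CN=73 to AMC I: 4.2·73/(10 − 0.058·73) → (1533/5) ÷ (2883/500) = 51100/961 ≈ 53.174
S = 1000/(51100/961) − 10 = 4500/511 in ≈ 8.806 in
Ia = 0.2S: 0.2·8.806 = 1.761 in (exactly 900/511)

S = 4500/511 in ≈ 8.806 in; Ia = 900/511 in ≈ 1.761 in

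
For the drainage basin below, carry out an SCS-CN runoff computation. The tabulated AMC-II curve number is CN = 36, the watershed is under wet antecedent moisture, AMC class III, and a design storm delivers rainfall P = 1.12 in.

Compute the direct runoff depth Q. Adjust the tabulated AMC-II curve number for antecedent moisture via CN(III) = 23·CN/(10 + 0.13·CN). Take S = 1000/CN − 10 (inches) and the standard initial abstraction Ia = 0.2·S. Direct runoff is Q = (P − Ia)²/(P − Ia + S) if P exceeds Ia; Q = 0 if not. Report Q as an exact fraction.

Wet (AMC III): CN(III) = 23·36/(10 + 0.13·36) = 828/(367/25) = 20700/367 ≈ 56.403
Retention S: 1000/CN − 10 with CN=56.403 → S = 1600/207 ≈ 7.729 in
Initial abstraction Ia = S/5 = (1600/207)/5 = 320/207 ≈ 1.546 in
P = 1.120 ≤ Ia = 1.546 in: entire storm abstracted, Q = 0.

Q = 0 in ≈ 0.000 in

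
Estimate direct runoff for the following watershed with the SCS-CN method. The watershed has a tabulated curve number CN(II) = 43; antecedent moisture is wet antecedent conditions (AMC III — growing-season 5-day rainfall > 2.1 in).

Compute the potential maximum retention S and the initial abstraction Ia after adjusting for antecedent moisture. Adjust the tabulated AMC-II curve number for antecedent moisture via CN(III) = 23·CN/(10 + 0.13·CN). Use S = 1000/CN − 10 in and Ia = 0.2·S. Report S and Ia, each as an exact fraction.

Adjust CN=43 to AMC III: 23·43/(10 + 0.13·43) → 989 ÷ (1559/100) = 98900/1559 ≈ 63.438
S = 1000/(98900/1559) − 10 = 5700/989 in ≈ 5.763 in
Initial abstraction Ia = S/5 = (5700/989)/5 = 1140/989 ≈ 1.153 in

S = 5700/989 in ≈ 5.763 in; Ia = 1140/989 in ≈ 1.153 in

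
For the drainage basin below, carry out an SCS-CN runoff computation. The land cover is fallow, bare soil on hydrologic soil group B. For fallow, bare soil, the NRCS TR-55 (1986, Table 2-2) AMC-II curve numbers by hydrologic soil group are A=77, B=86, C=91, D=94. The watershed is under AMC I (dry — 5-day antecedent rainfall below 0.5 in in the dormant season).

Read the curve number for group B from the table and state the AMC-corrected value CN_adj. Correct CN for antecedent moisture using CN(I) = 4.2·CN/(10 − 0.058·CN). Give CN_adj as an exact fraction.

NRCS table: fallow, bare soil, soil group B → CN(II) = 86
CN(I) from CN(II)=86: (4.2·86)/(10 − 0.058·86) = 12900/179 ≈ 72.067

CN_adj = 12900/179 ≈ 72.067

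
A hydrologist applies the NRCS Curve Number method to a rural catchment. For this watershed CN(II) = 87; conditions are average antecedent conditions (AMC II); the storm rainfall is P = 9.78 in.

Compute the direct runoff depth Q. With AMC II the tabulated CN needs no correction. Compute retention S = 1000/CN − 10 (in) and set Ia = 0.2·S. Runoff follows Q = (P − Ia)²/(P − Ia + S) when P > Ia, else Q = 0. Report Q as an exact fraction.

Q = 1700985049/207682050 in ≈ 8.190 in

Average conditions: CN = 87 (no AMC adjustment).
Retention S: 1000/CN − 10 with CN=87.000 → S = 130/87 ≈ 1.494 in
Ia = 0.2S: 0.2·1.494 = 0.299 in (exactly 26/87)
P − Ia = 9.780 − 0.299 = 41243/4350 ≈ 9.481 in (> 0, runoff occurs)
Q = (41243/4350)²/((41243/4350) + 130/87) = (1700985049/18922500)/(47743/4350) = 1700985049/207682050 in ≈ 8.190 in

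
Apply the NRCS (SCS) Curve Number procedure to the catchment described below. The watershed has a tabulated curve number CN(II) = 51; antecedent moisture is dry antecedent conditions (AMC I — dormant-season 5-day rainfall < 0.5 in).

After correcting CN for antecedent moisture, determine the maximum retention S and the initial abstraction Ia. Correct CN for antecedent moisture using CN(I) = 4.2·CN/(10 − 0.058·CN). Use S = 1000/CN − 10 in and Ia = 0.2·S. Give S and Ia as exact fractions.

S = 3500/153 in ≈ 22.876 in; Ia = 700/153 in ≈ 4.575 in

Adjust CN=51 to AMC I: 4.2·51/(10 − 0.058·51) → (1071/5) ÷ (3521/500) = 15300/503 ≈ 30.417
S = 1000/(15300/503) − 10 = 3500/153 in ≈ 22.876 in
Initial abstraction Ia = S/5 = (3500/153)/5 = 700/153 ≈ 4.575 in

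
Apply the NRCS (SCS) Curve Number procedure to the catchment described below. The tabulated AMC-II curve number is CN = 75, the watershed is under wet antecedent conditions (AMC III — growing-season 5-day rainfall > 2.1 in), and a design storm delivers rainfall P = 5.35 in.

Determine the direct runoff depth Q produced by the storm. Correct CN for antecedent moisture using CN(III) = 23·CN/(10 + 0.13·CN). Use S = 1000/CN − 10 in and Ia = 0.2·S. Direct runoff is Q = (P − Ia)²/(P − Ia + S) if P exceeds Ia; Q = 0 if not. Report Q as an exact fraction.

Wet (AMC III): CN(III) = 23·75/(10 + 0.13·75) = 1725/(79/4) = 6900/79 ≈ 87.342
Max retention: S = 1000/(6900/79) − 10 = 100/69 in (≈ 1.449 in)
Initial abstraction Ia = S/5 = (100/69)/5 = 20/69 ≈ 0.290 in
Since P=5.350 > Ia=0.290: effective rainfall P−Ia = 6983/1380 in
Runoff Q = (P−Ia)²/(P−Ia+S) = (5.060)²/(5.060+1.449) = 48762289/12396540 ≈ 3.934 in

Q = 48762289/12396540 in ≈ 3.934 in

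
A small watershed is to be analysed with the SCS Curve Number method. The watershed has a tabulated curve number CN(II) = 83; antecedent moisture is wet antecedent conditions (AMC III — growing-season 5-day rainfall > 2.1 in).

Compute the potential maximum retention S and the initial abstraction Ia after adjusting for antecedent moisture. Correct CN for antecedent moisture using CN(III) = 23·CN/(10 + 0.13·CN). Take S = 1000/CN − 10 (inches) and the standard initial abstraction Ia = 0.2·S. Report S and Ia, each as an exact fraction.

S = 1700/1909 in ≈ 0.891 in; Ia = 340/1909 in ≈ 0.178 in

Wet (AMC III): CN(III) = 23·83/(10 + 0.13·83) = 1909/(2079/100) = 190900/2079 ≈ 91.823
Max retention: S = 1000/(190900/2079) − 10 = 1700/1909 in (≈ 0.891 in)
Initial abstraction Ia = S/5 = (1700/1909)/5 = 340/1909 ≈ 0.178 in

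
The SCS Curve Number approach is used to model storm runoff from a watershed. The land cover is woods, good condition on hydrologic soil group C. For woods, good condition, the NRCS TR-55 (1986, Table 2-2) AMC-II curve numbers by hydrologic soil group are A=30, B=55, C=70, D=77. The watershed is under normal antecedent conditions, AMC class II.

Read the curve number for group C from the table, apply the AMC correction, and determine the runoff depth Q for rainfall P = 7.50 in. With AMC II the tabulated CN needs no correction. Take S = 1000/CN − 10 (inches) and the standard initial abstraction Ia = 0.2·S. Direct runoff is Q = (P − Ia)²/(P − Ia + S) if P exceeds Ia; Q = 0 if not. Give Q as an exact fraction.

Q = 961/238 in ≈ 4.038 in

NRCS table: woods, good condition, soil group C → CN(II) = 70
CN(II) = 70; AMC II needs no correction.
Max retention: S = 1000/70 − 10 = 30/7 in (≈ 4.286 in)
Ia = 0.2·(30/7) = 6/7 in ≈ 0.857 in
Excess rainfall: 7.500 − 0.857 = 6.643 in; P > Ia so Q > 0
Runoff Q = (P−Ia)²/(P−Ia+S) = (6.643)²/(6.643+4.286) = 961/238 ≈ 4.038 in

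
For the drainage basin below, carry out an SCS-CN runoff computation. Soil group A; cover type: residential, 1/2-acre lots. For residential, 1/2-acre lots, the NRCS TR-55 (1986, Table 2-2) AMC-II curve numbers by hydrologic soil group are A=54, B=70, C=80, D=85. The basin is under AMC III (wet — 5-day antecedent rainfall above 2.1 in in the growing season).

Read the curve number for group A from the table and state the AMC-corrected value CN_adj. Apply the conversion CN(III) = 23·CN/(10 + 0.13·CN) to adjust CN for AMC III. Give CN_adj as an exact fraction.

CN_adj = 2700/37 ≈ 72.973

NRCS table: residential, 1/2-acre lots, soil group A → CN(II) = 54
Adjust CN=54 to AMC III: 23·54/(10 + 0.13·54) → 1242 ÷ (851/50) = 2700/37 ≈ 72.973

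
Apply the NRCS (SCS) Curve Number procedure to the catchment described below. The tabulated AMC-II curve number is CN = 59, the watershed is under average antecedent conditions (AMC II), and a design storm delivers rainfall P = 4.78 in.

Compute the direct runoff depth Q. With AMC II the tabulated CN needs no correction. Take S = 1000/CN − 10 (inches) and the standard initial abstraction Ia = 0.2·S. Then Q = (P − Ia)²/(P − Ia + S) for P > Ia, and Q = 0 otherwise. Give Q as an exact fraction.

Q = 100020001/89977950 in ≈ 1.112 in

CN(II) = 59; AMC II needs no correction.
Retention S: 1000/CN − 10 with CN=59.000 → S = 410/59 ≈ 6.949 in
Ia = 0.2S: 0.2·6.949 = 1.390 in (exactly 82/59)
Since P=4.780 > Ia=1.390: effective rainfall P−Ia = 10001/2950 in
Runoff Q = (P−Ia)²/(P−Ia+S) = (3.390)²/(3.390+6.949) = 100020001/89977950 ≈ 1.112 in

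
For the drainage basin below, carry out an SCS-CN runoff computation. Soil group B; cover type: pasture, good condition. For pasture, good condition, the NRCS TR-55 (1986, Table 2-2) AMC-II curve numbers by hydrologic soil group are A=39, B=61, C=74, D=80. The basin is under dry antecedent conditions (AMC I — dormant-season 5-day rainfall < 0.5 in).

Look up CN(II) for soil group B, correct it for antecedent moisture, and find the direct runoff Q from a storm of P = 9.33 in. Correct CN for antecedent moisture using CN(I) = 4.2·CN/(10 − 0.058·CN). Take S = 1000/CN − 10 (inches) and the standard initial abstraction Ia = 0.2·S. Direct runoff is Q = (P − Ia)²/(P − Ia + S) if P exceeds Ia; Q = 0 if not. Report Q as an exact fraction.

NRCS table: pasture, good condition, soil group B → CN(II) = 61
Dry (AMC I): CN(I) = 4.2·61/(10 − 0.058·61) = (1281/5)/(3231/500) = 42700/1077 ≈ 39.647
Max retention: S = 1000/(42700/1077) − 10 = 6500/427 in (≈ 15.222 in)
Ia = 0.2·(6500/427) = 1300/427 in ≈ 3.044 in
Excess rainfall: 9.330 − 3.044 = 6.286 in; P > Ia so Q > 0
Q = (268391/42700)²/((268391/42700) + 6500/427) = (72033728881/1823290000)/(918391/42700) = 72033728881/39215295700 in ≈ 1.837 in

Q = 72033728881/39215295700 in ≈ 1.837 in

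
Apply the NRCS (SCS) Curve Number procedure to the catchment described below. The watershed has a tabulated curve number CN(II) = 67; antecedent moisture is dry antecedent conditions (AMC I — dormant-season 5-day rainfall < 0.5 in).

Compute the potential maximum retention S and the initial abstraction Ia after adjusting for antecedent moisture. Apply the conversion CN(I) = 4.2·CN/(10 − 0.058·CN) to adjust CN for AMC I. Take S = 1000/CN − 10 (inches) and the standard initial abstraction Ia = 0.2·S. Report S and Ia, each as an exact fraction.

S = 5500/469 in ≈ 11.727 in; Ia = 1100/469 in ≈ 2.345 in

Dry (AMC I): CN(I) = 4.2·67/(10 − 0.058·67) = (1407/5)/(3057/500) = 46900/1019 ≈ 46.026
Retention S: 1000/CN − 10 with CN=46.026 → S = 5500/469 ≈ 11.727 in
Ia = 0.2S: 0.2·11.727 = 2.345 in (exactly 1100/469)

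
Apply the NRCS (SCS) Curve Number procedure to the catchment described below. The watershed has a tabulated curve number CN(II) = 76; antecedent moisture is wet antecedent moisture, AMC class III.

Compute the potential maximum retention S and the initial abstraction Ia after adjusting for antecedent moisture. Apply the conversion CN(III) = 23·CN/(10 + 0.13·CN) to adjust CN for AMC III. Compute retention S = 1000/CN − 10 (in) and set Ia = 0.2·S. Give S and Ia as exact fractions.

S = 600/437 in ≈ 1.373 in; Ia = 120/437 in ≈ 0.275 in

Wet (AMC III): CN(III) = 23·76/(10 + 0.13·76) = 1748/(497/25) = 43700/497 ≈ 87.928
Max retention: S = 1000/(43700/497) − 10 = 600/437 in (≈ 1.373 in)
Initial abstraction Ia = S/5 = (600/437)/5 = 120/437 ≈ 0.275 in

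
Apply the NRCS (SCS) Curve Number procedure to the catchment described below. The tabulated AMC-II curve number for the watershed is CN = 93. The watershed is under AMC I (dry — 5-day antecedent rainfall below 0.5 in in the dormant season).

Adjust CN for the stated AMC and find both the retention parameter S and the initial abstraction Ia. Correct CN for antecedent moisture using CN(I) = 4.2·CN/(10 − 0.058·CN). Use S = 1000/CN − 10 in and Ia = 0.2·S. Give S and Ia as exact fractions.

Dry (AMC I): CN(I) = 4.2·93/(10 − 0.058·93) = (1953/5)/(2303/500) = 27900/329 ≈ 84.802
S = 1000/(27900/329) − 10 = 500/279 in ≈ 1.792 in
Ia = 0.2·(500/279) = 100/279 in ≈ 0.358 in

S = 500/279 in ≈ 1.792 in; Ia = 100/279 in ≈ 0.358 in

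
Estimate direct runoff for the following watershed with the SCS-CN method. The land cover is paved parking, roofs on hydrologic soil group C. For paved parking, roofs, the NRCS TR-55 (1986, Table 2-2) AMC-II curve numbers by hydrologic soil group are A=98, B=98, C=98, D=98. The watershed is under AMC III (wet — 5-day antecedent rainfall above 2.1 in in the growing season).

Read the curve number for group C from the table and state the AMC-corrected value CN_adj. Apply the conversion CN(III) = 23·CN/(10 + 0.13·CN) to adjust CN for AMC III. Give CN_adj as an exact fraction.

CN_adj = 112700/1137 ≈ 99.120

NRCS table: paved parking, roofs, soil group C → CN(II) = 98
Adjust CN=98 to AMC III: 23·98/(10 + 0.13·98) → 2254 ÷ (1137/50) = 112700/1137 ≈ 99.120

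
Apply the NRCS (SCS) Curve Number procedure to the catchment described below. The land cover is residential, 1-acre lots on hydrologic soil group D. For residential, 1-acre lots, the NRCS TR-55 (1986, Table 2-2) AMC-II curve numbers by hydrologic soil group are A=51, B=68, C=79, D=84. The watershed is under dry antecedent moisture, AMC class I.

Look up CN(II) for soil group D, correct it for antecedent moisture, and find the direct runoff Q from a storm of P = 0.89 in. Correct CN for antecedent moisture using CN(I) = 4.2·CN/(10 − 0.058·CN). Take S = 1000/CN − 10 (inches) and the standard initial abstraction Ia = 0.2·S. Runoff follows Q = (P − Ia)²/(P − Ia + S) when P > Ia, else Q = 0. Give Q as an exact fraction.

NRCS table: residential, 1-acre lots, soil group D → CN(II) = 84
Adjust CN=84 to AMC I: 4.2·84/(10 − 0.058·84) → (1764/5) ÷ (641/125) = 44100/641 ≈ 68.799
S = 1000/(44100/641) − 10 = 2000/441 in ≈ 4.535 in
Ia = 0.2S: 0.2·4.535 = 0.907 in (exactly 400/441)
P = 0.890 ≤ Ia = 0.907 in: entire storm abstracted, Q = 0.

Q = 0 in ≈ 0.000 in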